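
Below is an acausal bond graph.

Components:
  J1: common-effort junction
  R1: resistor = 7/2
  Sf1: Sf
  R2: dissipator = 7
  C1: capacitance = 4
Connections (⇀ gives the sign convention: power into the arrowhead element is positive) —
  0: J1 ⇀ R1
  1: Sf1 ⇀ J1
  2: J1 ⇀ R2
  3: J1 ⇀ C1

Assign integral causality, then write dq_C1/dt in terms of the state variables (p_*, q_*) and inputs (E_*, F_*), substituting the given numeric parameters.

dq_C1/dt = F_Sf1 - 3*q_C1/28

bond 1 stroke at Sf1  (Sf1 (Sf) sets flow on bond)
bond 3 stroke at J1  (C1: C, integral causality)
bond 0 stroke at R1  (0-jn J1 has e-setter on 3)
bond 2 stroke at R2  (J1: bond 3 brought effort, rest push out)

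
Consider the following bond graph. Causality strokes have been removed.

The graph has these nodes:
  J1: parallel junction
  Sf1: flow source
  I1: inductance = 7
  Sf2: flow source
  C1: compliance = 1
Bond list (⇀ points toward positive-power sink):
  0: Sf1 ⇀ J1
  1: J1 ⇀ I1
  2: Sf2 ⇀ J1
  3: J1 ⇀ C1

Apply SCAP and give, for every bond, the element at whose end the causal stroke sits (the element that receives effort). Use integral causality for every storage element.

β0 stroke→Sf1  (Sf1 (Sf) sets flow on bond)
β2 stroke→Sf2  (Sf2 (Sf) sets flow on bond)
β1 stroke→I1  (prefer integral on I1)
β3 stroke→J1  (only one effort-in slot at J1)

b0 |Sf1
b1 |I1
b2 |Sf2
b3 |J1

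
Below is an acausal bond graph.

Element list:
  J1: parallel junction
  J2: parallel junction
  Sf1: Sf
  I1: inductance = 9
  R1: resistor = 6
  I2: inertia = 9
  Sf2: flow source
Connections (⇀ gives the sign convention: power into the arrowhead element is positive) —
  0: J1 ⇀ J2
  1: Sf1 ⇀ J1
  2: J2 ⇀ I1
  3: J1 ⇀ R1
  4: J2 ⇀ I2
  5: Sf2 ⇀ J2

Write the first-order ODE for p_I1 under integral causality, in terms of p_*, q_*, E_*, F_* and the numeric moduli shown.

b1 →Sf1  (source Sf1 imposes f)
b5 →Sf2  (Sf2: flow source, stroke at near end)
b2 →I1  (prefer integral on I1)
b4 →I2  (I2 outputs flow p/I2)
b0 →J2  (J2: last free bond brings effort in)
b3 →J1  (only one effort-in slot at J1)

dp_I1/dt = 6*F_Sf1 + 6*F_Sf2 - 2*p_I1/3 - 2*p_I2/3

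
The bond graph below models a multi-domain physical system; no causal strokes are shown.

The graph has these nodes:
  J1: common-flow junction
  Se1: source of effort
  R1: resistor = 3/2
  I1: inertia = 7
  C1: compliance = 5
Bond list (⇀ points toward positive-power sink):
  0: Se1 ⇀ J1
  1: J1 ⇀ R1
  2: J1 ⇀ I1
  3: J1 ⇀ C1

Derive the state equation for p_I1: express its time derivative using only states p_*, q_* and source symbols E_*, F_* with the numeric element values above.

#0 |J1  (source Se1 imposes e)
#2 |I1  (I1 outputs flow p/I1)
#1 |J1  (1-jn J1 has f-setter on 2)
#3 |J1  (common-f at J1 fixed by 2)

dp_I1/dt = E_Se1 - 3*p_I1/14 - q_C1/5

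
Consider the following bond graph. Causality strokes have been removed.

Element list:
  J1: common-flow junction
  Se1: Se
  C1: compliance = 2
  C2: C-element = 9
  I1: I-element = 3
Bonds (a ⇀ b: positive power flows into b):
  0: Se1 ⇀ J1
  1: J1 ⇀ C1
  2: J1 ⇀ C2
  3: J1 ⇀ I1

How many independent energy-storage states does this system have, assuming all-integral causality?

3  (C1, C2, I1 all integral)

bond 0 →J1  (source Se1 imposes e)
bond 1 →J1  (C1: C, integral causality)
bond 2 →J1  (C2 integral (e out))
bond 3 →I1  (J1 needs exactly one f-in)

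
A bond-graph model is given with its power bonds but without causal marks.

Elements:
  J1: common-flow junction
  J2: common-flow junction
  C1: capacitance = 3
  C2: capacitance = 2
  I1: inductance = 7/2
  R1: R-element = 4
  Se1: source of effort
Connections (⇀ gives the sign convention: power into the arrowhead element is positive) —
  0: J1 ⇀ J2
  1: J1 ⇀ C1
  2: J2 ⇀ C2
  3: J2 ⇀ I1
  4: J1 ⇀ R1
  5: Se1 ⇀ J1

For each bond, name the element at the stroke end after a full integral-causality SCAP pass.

bond 5 →J1  (Se1 (Se) sets effort on bond)
bond 1 →J1  (prefer integral on C1)
bond 2 →J2  (C2: C, integral causality)
bond 3 →I1  (I1: I, integral causality)
bond 0 →J2  (J2: bond 3 brought flow, rest push out)
bond 4 →J1  (1-jn J1 has f-setter on 0)

bond 0 stroke→J2
bond 1 stroke→J1
bond 2 stroke→J2
bond 3 stroke→I1
bond 4 stroke→J1
bond 5 stroke→J1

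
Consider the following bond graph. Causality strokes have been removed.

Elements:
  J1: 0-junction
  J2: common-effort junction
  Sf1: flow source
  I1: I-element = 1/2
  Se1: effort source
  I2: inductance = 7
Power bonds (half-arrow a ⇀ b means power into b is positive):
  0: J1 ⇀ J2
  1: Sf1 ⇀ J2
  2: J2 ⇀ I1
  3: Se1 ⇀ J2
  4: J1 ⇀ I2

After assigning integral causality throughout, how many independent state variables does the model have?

2  (I1, I2 all integral)

β1 stroke→Sf1  (source Sf1 imposes f)
β3 stroke→J2  (Se1 (Se) sets effort on bond)
β0 stroke→J1  (common-e at J2 fixed by 3)
β2 stroke→I1  (J2: bond 3 brought effort, rest push out)
β4 stroke→I2  (0-jn J1 has e-setter on 0)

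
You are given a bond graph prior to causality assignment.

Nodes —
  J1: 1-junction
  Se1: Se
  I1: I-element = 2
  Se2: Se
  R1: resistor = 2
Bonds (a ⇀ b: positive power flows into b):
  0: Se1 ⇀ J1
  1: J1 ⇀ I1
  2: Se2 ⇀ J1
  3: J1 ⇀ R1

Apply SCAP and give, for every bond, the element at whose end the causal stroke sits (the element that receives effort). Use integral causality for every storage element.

b0 |J1  (Se1: effort source, stroke at far end)
b2 |J1  (source Se2 imposes e)
b1 |I1  (prefer integral on I1)
b3 |J1  (common-f at J1 fixed by 1)

b0 |J1
b1 |I1
b2 |J1
b3 |J1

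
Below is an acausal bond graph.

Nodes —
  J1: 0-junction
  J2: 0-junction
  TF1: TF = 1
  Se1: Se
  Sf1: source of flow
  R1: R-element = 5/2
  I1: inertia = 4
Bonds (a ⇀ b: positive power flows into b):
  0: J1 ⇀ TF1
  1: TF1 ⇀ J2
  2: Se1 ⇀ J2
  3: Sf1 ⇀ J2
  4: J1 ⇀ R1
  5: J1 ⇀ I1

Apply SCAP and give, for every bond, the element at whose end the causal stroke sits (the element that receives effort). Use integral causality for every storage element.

β0 stroke at J1
β1 stroke at TF1
β2 stroke at J2
β3 stroke at Sf1
β4 stroke at R1
β5 stroke at I1

b2 stroke→J2  (Se1 fixes effort; stroke away)
b3 stroke→Sf1  (Sf1 (Sf) sets flow on bond)
b1 stroke→TF1  (0-jn J2 has e-setter on 2)
b0 stroke→J1  (TF1 one-in-one-out from 1)
b4 stroke→R1  (0-jn J1 has e-setter on 0)
b5 stroke→I1  (common-e at J1 fixed by 0)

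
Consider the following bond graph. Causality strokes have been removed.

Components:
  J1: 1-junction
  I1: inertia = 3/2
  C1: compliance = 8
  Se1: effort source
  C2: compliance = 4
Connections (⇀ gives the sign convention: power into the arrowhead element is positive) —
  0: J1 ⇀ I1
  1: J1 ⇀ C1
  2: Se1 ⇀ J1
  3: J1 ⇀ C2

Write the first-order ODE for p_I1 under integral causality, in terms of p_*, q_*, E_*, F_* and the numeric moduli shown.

dp_I1/dt = E_Se1 - q_C1/8 - q_C2/4

bond 2 →J1  (Se1 (Se) sets effort on bond)
bond 0 →I1  (I1 outputs flow p/I1)
bond 1 →J1  (1-jn J1 has f-setter on 0)
bond 3 →J1  (1-jn J1 has f-setter on 0)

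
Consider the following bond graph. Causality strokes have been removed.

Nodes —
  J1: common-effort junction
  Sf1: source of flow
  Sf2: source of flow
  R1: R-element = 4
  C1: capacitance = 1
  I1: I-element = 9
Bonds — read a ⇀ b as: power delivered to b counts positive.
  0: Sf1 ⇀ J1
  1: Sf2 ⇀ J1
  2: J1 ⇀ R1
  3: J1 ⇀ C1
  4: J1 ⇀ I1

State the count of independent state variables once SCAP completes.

2  (C1, I1 all integral)

#0 stroke at Sf1  (Sf1 (Sf) sets flow on bond)
#1 stroke at Sf2  (Sf2 fixes flow; stroke at Sf2)
#3 stroke at J1  (prefer integral on C1)
#2 stroke at R1  (J1 effort already set via bond 3)
#4 stroke at I1  (0-jn J1 has e-setter on 3)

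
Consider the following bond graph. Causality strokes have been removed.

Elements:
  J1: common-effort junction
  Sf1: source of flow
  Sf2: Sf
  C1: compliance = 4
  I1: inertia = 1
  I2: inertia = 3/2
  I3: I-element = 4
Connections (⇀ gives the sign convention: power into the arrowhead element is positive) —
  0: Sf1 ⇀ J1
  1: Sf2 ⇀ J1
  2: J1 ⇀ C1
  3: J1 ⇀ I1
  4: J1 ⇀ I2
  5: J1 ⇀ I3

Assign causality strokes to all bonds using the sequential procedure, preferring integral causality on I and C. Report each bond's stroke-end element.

β0 |Sf1  (source Sf1 imposes f)
β1 |Sf2  (Sf2: flow source, stroke at near end)
β2 |J1  (C1: C, integral causality)
β3 |I1  (J1: bond 2 brought effort, rest push out)
β4 |I2  (J1: bond 2 brought effort, rest push out)
β5 |I3  (common-e at J1 fixed by 2)

b0 stroke→Sf1
b1 stroke→Sf2
b2 stroke→J1
b3 stroke→I1
b4 stroke→I2
b5 stroke→I3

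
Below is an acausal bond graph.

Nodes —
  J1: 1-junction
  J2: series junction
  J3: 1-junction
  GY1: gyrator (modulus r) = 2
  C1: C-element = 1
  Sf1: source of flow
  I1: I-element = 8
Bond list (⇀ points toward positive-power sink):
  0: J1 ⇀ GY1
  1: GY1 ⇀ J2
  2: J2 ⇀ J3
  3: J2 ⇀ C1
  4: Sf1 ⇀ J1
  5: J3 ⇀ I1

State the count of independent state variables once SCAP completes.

2  (C1, I1 all integral)

#4 stroke→Sf1  (Sf1 fixes flow; stroke at Sf1)
#0 stroke→J1  (J1: bond 4 brought flow, rest push out)
#1 stroke→J2  (GY GY1: same side as bond 0)
#3 stroke→J2  (prefer integral on C1)
#2 stroke→J3  (J2: last free bond brings flow in)
#5 stroke→I1  (J3 needs exactly one f-in)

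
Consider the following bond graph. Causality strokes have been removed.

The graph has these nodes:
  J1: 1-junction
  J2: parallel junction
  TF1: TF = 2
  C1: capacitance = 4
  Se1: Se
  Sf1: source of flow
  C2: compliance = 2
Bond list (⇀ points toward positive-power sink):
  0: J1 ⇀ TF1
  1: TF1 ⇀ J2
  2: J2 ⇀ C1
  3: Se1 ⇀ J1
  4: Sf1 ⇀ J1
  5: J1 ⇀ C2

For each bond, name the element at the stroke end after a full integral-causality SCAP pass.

β0 |J1
β1 |TF1
β2 |J2
β3 |J1
β4 |Sf1
β5 |J1

β3 stroke at J1  (Se1 (Se) sets effort on bond)
β4 stroke at Sf1  (source Sf1 imposes f)
β0 stroke at J1  (J1: bond 4 brought flow, rest push out)
β5 stroke at J1  (common-f at J1 fixed by 4)
β1 stroke at TF1  (TF1 one-in-one-out from 0)
β2 stroke at J2  (J2: last free bond brings effort in)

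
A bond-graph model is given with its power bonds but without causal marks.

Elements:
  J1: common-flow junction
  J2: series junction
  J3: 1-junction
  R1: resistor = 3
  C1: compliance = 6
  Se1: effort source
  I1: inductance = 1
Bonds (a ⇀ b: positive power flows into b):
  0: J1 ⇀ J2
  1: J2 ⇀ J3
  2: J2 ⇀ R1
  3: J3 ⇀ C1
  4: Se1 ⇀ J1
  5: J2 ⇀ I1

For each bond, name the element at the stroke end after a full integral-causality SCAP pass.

β0 stroke at J2
β1 stroke at J2
β2 stroke at J2
β3 stroke at J3
β4 stroke at J1
β5 stroke at I1

bond 4 |J1  (Se1 (Se) sets effort on bond)
bond 0 |J2  (closing 1-jn rule on J1)
bond 3 |J3  (C1: C, integral causality)
bond 1 |J2  (J3 needs exactly one f-in)
bond 5 |I1  (I1: I, integral causality)
bond 2 |J2  (common-f at J2 fixed by 5)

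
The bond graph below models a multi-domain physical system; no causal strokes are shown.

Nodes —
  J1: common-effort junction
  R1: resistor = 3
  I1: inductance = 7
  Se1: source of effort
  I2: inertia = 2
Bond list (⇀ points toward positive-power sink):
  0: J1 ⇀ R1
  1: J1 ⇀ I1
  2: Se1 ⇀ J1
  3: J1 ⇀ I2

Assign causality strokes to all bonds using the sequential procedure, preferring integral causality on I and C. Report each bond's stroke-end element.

bond 0 stroke→R1
bond 1 stroke→I1
bond 2 stroke→J1
bond 3 stroke→I2

β2 stroke→J1  (Se1 (Se) sets effort on bond)
β0 stroke→R1  (common-e at J1 fixed by 2)
β1 stroke→I1  (common-e at J1 fixed by 2)
β3 stroke→I2  (J1: bond 2 brought effort, rest push out)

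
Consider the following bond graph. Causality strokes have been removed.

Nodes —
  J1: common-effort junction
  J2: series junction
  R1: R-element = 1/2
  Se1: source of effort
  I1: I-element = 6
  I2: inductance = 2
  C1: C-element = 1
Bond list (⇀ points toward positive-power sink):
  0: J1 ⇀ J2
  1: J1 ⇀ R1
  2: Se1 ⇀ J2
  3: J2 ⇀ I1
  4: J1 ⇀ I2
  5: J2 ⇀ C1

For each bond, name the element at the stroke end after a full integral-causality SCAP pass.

β2 stroke→J2  (source Se1 imposes e)
β3 stroke→I1  (I1 integral (f out))
β0 stroke→J2  (J2 flow already set via bond 3)
β5 stroke→J2  (1-jn J2 has f-setter on 3)
β4 stroke→I2  (prefer integral on I2)
β1 stroke→J1  (only one effort-in slot at J1)

β0 |J2
β1 |J1
β2 |J2
β3 |I1
β4 |I2
β5 |J2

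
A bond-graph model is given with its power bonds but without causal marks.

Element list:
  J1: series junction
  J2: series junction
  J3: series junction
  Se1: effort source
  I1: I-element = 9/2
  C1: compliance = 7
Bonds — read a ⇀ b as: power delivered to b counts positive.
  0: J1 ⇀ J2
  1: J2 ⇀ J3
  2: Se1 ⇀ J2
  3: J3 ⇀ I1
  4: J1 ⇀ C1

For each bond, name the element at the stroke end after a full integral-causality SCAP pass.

#2 |J2  (Se1 (Se) sets effort on bond)
#3 |I1  (prefer integral on I1)
#1 |J3  (J3: bond 3 brought flow, rest push out)
#0 |J2  (common-f at J2 fixed by 1)
#4 |J1  (common-f at J1 fixed by 0)

#0 stroke→J2
#1 stroke→J3
#2 stroke→J2
#3 stroke→I1
#4 stroke→J1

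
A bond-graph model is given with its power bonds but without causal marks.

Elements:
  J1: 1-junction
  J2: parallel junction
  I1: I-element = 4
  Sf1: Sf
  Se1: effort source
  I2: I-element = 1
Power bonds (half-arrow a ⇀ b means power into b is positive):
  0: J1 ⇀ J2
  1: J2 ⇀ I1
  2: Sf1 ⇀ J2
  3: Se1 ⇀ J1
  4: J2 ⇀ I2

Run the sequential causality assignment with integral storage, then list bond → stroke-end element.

bond 2 stroke at Sf1  (Sf1: flow source, stroke at near end)
bond 3 stroke at J1  (source Se1 imposes e)
bond 0 stroke at J2  (only one flow-in slot at J1)
bond 1 stroke at I1  (common-e at J2 fixed by 0)
bond 4 stroke at I2  (common-e at J2 fixed by 0)

bond 0 |J2
bond 1 |I1
bond 2 |Sf1
bond 3 |J1
bond 4 |I2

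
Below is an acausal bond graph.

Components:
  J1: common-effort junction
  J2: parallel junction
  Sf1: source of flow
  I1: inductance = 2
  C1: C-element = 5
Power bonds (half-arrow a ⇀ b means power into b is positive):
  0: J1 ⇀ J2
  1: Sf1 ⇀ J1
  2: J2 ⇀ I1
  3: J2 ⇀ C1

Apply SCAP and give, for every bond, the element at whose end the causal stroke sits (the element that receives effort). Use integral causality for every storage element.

#1 |Sf1  (source Sf1 imposes f)
#0 |J1  (only one effort-in slot at J1)
#2 |I1  (I1: I, integral causality)
#3 |J2  (closing 0-jn rule on J2)

b0 stroke at J1
b1 stroke at Sf1
b2 stroke at I1
b3 stroke at J2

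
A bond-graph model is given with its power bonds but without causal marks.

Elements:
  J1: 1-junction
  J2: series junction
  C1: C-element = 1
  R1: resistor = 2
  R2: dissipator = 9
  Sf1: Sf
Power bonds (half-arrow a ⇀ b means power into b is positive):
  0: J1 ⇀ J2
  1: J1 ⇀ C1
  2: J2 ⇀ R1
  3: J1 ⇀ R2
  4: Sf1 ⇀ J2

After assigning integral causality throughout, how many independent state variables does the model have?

1  (C1 all integral)

β4 stroke→Sf1  (Sf1 (Sf) sets flow on bond)
β0 stroke→J2  (1-jn J2 has f-setter on 4)
β2 stroke→J2  (J2: bond 4 brought flow, rest push out)
β1 stroke→J1  (common-f at J1 fixed by 0)
β3 stroke→J1  (J1: bond 0 brought flow, rest push out)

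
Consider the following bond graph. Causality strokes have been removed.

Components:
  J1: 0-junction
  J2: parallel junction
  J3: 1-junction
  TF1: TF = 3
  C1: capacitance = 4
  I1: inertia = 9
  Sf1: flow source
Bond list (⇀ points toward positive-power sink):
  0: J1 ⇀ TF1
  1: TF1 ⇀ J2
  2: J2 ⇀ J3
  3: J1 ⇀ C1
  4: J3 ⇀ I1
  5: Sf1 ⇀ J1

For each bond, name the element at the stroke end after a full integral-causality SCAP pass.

b0 →TF1
b1 →J2
b2 →J3
b3 →J1
b4 →I1
b5 →Sf1

b5 stroke at Sf1  (source Sf1 imposes f)
b3 stroke at J1  (prefer integral on C1)
b0 stroke at TF1  (0-jn J1 has e-setter on 3)
b1 stroke at J2  (TF TF1: opposite of bond 0)
b2 stroke at J3  (0-jn J2 has e-setter on 1)
b4 stroke at I1  (J3: last free bond brings flow in)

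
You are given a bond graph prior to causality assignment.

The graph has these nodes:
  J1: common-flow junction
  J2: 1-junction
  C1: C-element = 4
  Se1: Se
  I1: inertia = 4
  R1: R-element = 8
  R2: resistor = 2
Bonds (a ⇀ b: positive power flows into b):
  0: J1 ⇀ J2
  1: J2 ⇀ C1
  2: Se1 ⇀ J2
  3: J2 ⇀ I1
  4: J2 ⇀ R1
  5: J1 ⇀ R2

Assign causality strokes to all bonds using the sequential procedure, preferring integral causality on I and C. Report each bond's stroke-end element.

β0 →J2
β1 →J2
β2 →J2
β3 →I1
β4 →J2
β5 →J1

#2 stroke at J2  (Se1: effort source, stroke at far end)
#1 stroke at J2  (C1 integral (e out))
#3 stroke at I1  (I1 outputs flow p/I1)
#0 stroke at J2  (common-f at J2 fixed by 3)
#4 stroke at J2  (common-f at J2 fixed by 3)
#5 stroke at J1  (common-f at J1 fixed by 0)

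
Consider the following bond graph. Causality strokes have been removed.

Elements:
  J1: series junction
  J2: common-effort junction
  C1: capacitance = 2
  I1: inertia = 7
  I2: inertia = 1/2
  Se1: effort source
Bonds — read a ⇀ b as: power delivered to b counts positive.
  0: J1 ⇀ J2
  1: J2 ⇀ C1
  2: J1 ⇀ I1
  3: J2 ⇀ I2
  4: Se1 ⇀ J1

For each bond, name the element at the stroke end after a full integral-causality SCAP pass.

bond 0 stroke at J1
bond 1 stroke at J2
bond 2 stroke at I1
bond 3 stroke at I2
bond 4 stroke at J1

b4 stroke→J1  (source Se1 imposes e)
b1 stroke→J2  (prefer integral on C1)
b0 stroke→J1  (J2: bond 1 brought effort, rest push out)
b3 stroke→I2  (0-jn J2 has e-setter on 1)
b2 stroke→I1  (only one flow-in slot at J1)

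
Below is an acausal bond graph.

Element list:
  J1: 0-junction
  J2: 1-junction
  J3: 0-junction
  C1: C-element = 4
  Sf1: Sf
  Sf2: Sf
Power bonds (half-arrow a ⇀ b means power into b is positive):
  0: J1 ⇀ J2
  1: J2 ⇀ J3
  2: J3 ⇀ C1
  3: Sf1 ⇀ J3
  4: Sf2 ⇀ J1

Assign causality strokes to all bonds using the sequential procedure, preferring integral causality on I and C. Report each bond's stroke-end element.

#3 →Sf1  (Sf1 fixes flow; stroke at Sf1)
#4 →Sf2  (source Sf2 imposes f)
#0 →J1  (closing 0-jn rule on J1)
#1 →J2  (common-f at J2 fixed by 0)
#2 →J3  (J3: last free bond brings effort in)

#0 stroke→J1
#1 stroke→J2
#2 stroke→J3
#3 stroke→Sf1
#4 stroke→Sf2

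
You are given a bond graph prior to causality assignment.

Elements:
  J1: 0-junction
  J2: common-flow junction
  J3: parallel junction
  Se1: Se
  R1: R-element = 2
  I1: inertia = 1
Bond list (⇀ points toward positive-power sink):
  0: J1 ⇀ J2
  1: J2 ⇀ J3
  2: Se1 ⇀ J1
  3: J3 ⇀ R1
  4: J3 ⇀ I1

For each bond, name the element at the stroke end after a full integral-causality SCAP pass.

b0 stroke→J2
b1 stroke→J3
b2 stroke→J1
b3 stroke→R1
b4 stroke→I1

#2 →J1  (Se1: effort source, stroke at far end)
#0 →J2  (common-e at J1 fixed by 2)
#1 →J3  (only one flow-in slot at J2)
#3 →R1  (J3: bond 1 brought effort, rest push out)
#4 →I1  (0-jn J3 has e-setter on 1)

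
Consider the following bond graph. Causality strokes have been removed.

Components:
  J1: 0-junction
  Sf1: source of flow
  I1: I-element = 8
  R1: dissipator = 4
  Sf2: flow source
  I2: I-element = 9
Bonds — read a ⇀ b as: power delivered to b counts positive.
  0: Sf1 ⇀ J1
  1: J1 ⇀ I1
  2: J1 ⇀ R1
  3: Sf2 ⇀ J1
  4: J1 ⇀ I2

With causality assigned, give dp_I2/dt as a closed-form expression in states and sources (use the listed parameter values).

bond 0 →Sf1  (Sf1 (Sf) sets flow on bond)
bond 3 →Sf2  (Sf2 (Sf) sets flow on bond)
bond 1 →I1  (I1 outputs flow p/I1)
bond 4 →I2  (I2 integral (f out))
bond 2 →J1  (only one effort-in slot at J1)

dp_I2/dt = 4*F_Sf1 + 4*F_Sf2 - p_I1/2 - 4*p_I2/9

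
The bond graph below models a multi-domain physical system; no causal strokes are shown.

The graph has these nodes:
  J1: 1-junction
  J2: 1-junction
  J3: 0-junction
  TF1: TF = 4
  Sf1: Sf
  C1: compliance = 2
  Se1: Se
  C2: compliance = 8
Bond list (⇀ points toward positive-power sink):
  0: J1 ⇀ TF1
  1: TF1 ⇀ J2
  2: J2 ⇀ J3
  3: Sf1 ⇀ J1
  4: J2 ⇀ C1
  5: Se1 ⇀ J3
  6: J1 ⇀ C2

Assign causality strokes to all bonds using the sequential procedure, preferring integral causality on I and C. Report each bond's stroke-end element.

β3 →Sf1  (Sf1: flow source, stroke at near end)
β5 →J3  (Se1 (Se) sets effort on bond)
β0 →J1  (J1 flow already set via bond 3)
β6 →J1  (common-f at J1 fixed by 3)
β2 →J2  (0-jn J3 has e-setter on 5)
β1 →TF1  (TF TF1: opposite of bond 0)
β4 →J2  (J2 flow already set via bond 1)

β0 stroke at J1
β1 stroke at TF1
β2 stroke at J2
β3 stroke at Sf1
β4 stroke at J2
β5 stroke at J3
β6 stroke at J1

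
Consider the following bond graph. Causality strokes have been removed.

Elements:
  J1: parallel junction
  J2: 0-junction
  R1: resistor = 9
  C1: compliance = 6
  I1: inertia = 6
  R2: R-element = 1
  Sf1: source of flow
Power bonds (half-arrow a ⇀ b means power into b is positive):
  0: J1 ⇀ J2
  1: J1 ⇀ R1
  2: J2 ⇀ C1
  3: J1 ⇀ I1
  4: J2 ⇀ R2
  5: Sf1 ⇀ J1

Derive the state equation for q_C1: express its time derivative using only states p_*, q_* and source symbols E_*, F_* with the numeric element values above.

#5 stroke at Sf1  (Sf1: flow source, stroke at near end)
#2 stroke at J2  (C1 outputs effort q/C1)
#0 stroke at J1  (0-jn J2 has e-setter on 2)
#4 stroke at R2  (common-e at J2 fixed by 2)
#1 stroke at R1  (J1: bond 0 brought effort, rest push out)
#3 stroke at I1  (J1 effort already set via bond 0)

dq_C1/dt = F_Sf1 - p_I1/6 - 5*q_C1/27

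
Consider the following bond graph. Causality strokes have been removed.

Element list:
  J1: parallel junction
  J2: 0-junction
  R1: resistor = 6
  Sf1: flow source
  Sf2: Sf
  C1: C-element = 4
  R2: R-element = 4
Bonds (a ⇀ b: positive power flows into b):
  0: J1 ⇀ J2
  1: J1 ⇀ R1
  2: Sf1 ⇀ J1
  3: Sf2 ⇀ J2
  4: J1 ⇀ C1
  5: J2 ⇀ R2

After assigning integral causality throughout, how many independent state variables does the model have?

b2 |Sf1  (Sf1 (Sf) sets flow on bond)
b3 |Sf2  (Sf2: flow source, stroke at near end)
b4 |J1  (prefer integral on C1)
b0 |J2  (J1 effort already set via bond 4)
b1 |R1  (J1 effort already set via bond 4)
b5 |R2  (0-jn J2 has e-setter on 0)

1  (C1 all integral)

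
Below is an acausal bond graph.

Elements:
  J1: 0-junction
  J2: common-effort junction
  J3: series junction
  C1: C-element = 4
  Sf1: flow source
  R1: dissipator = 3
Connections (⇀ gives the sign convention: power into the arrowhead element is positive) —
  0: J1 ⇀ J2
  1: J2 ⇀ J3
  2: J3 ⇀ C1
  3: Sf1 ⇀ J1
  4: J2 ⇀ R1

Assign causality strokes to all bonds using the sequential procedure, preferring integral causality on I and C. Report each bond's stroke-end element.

#0 |J1
#1 |J2
#2 |J3
#3 |Sf1
#4 |R1

β3 |Sf1  (Sf1 fixes flow; stroke at Sf1)
β0 |J1  (J1: last free bond brings effort in)
β2 |J3  (prefer integral on C1)
β1 |J2  (closing 1-jn rule on J3)
β4 |R1  (0-jn J2 has e-setter on 1)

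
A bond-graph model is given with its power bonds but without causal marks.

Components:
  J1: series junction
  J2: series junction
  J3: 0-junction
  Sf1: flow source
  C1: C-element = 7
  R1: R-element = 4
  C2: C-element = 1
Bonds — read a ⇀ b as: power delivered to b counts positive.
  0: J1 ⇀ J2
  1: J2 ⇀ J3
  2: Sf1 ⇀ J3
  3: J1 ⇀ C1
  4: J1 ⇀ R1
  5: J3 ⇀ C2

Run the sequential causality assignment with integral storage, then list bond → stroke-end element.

bond 2 stroke→Sf1  (Sf1 (Sf) sets flow on bond)
bond 3 stroke→J1  (C1: C, integral causality)
bond 5 stroke→J3  (C2 integral (e out))
bond 1 stroke→J2  (J3: bond 5 brought effort, rest push out)
bond 0 stroke→J1  (J2 needs exactly one f-in)
bond 4 stroke→R1  (J1: last free bond brings flow in)

b0 |J1
b1 |J2
b2 |Sf1
b3 |J1
b4 |R1
b5 |J3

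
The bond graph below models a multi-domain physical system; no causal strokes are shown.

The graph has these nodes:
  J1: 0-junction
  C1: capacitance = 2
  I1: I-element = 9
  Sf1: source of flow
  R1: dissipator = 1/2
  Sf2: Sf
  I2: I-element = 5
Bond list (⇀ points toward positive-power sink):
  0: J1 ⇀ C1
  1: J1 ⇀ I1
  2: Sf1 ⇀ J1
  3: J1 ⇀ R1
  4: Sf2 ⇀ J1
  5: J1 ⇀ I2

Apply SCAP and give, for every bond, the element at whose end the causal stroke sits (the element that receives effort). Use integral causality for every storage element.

bond 0 stroke at J1
bond 1 stroke at I1
bond 2 stroke at Sf1
bond 3 stroke at R1
bond 4 stroke at Sf2
bond 5 stroke at I2

#2 |Sf1  (Sf1 (Sf) sets flow on bond)
#4 |Sf2  (Sf2 fixes flow; stroke at Sf2)
#0 |J1  (prefer integral on C1)
#1 |I1  (common-e at J1 fixed by 0)
#3 |R1  (J1 effort already set via bond 0)
#5 |I2  (J1: bond 0 brought effort, rest push out)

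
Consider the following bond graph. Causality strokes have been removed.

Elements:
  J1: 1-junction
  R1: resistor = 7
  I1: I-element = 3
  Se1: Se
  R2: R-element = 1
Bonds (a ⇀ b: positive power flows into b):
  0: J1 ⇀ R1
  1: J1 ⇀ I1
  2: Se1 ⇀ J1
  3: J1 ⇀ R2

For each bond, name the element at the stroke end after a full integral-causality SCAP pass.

b2 stroke at J1  (Se1: effort source, stroke at far end)
b1 stroke at I1  (prefer integral on I1)
b0 stroke at J1  (J1 flow already set via bond 1)
b3 stroke at J1  (1-jn J1 has f-setter on 1)

β0 stroke→J1
β1 stroke→I1
β2 stroke→J1
β3 stroke→J1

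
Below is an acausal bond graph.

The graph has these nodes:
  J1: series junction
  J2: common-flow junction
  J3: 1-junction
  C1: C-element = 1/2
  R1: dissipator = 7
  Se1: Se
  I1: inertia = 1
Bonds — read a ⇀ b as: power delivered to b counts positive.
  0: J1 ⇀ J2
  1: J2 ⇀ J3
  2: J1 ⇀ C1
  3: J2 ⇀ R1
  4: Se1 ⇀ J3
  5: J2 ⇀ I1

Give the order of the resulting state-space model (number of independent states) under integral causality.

2  (C1, I1 all integral)

β4 →J3  (Se1 (Se) sets effort on bond)
β1 →J2  (closing 1-jn rule on J3)
β2 →J1  (C1: C, integral causality)
β0 →J2  (closing 1-jn rule on J1)
β5 →I1  (I1: I, integral causality)
β3 →J2  (1-jn J2 has f-setter on 5)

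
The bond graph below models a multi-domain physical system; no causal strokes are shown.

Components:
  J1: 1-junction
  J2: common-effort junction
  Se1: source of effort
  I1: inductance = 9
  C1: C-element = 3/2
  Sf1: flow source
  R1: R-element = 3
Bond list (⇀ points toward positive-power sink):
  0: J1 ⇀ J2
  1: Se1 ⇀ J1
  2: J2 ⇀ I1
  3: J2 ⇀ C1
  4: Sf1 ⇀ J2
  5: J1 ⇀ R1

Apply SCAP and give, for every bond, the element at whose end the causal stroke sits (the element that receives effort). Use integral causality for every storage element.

bond 0 stroke→J1
bond 1 stroke→J1
bond 2 stroke→I1
bond 3 stroke→J2
bond 4 stroke→Sf1
bond 5 stroke→R1

bond 1 →J1  (Se1: effort source, stroke at far end)
bond 4 →Sf1  (Sf1 (Sf) sets flow on bond)
bond 2 →I1  (prefer integral on I1)
bond 3 →J2  (C1 outputs effort q/C1)
bond 0 →J1  (common-e at J2 fixed by 3)
bond 5 →R1  (only one flow-in slot at J1)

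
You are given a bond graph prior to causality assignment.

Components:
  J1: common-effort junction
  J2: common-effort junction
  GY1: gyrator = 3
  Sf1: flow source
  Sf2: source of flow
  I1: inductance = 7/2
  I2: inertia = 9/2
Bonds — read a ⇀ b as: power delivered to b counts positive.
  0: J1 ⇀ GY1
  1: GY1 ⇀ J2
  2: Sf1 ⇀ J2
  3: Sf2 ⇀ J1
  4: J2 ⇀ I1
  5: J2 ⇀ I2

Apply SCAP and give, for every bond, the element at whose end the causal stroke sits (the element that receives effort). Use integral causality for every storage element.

b2 |Sf1  (Sf1 fixes flow; stroke at Sf1)
b3 |Sf2  (Sf2 fixes flow; stroke at Sf2)
b0 |J1  (closing 0-jn rule on J1)
b1 |J2  (GY1 both-in/both-out from 0)
b4 |I1  (J2: bond 1 brought effort, rest push out)
b5 |I2  (0-jn J2 has e-setter on 1)

β0 →J1
β1 →J2
β2 →Sf1
β3 →Sf2
β4 →I1
β5 →I2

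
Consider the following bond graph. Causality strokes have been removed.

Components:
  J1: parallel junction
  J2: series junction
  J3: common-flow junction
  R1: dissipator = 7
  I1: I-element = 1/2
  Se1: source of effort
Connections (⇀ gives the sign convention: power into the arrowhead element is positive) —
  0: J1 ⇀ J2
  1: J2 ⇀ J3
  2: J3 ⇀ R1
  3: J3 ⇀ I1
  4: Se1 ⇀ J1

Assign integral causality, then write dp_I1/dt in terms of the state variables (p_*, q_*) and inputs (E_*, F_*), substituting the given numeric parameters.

bond 4 →J1  (source Se1 imposes e)
bond 0 →J2  (J1 effort already set via bond 4)
bond 1 →J3  (closing 1-jn rule on J2)
bond 3 →I1  (I1: I, integral causality)
bond 2 →J3  (common-f at J3 fixed by 3)

dp_I1/dt = E_Se1 - 14*p_I1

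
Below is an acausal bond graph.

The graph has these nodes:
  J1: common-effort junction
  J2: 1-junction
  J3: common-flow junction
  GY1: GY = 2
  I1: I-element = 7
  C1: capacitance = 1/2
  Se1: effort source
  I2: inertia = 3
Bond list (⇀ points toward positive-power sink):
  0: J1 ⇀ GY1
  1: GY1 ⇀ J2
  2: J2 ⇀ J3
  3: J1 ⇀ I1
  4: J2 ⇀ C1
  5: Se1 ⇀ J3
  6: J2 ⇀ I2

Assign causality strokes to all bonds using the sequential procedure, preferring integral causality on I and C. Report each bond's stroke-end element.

β0 stroke at J1
β1 stroke at J2
β2 stroke at J2
β3 stroke at I1
β4 stroke at J2
β5 stroke at J3
β6 stroke at I2

β5 stroke at J3  (Se1 fixes effort; stroke away)
β2 stroke at J2  (J3 needs exactly one f-in)
β3 stroke at I1  (I1 integral (f out))
β0 stroke at J1  (closing 0-jn rule on J1)
β1 stroke at J2  (GY1: gyrator matches bond 0)
β4 stroke at J2  (prefer integral on C1)
β6 stroke at I2  (J2: last free bond brings flow in)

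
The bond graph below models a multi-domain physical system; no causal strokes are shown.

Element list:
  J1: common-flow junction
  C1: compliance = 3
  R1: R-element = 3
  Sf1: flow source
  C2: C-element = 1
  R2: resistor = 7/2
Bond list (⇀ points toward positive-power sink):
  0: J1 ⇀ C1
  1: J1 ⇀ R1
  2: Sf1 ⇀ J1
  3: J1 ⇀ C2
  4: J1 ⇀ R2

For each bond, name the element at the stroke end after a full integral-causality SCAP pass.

β2 |Sf1  (Sf1 (Sf) sets flow on bond)
β0 |J1  (J1: bond 2 brought flow, rest push out)
β1 |J1  (common-f at J1 fixed by 2)
β3 |J1  (J1 flow already set via bond 2)
β4 |J1  (common-f at J1 fixed by 2)

bond 0 |J1
bond 1 |J1
bond 2 |Sf1
bond 3 |J1
bond 4 |J1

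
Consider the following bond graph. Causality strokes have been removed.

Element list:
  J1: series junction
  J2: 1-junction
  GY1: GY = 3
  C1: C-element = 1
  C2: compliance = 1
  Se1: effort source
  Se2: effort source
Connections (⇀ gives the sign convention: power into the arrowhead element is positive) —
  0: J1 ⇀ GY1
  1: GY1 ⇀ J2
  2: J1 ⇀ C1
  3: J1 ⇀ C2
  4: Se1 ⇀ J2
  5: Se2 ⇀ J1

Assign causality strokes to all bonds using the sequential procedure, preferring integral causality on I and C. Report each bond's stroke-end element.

β0 →GY1
β1 →GY1
β2 →J1
β3 →J1
β4 →J2
β5 →J1

b4 stroke→J2  (Se1 fixes effort; stroke away)
b5 stroke→J1  (Se2 (Se) sets effort on bond)
b1 stroke→GY1  (closing 1-jn rule on J2)
b0 stroke→GY1  (GY1 both-in/both-out from 1)
b2 stroke→J1  (J1 flow already set via bond 0)
b3 stroke→J1  (J1: bond 0 brought flow, rest push out)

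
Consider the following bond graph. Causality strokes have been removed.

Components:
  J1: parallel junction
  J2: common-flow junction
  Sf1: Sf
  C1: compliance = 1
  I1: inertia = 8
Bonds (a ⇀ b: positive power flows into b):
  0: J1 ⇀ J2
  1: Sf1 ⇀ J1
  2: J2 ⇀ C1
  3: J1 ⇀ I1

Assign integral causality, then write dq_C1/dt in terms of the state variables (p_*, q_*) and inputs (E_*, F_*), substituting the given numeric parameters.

dq_C1/dt = F_Sf1 - p_I1/8

#1 stroke→Sf1  (Sf1 (Sf) sets flow on bond)
#2 stroke→J2  (C1: C, integral causality)
#0 stroke→J1  (J2: last free bond brings flow in)
#3 stroke→I1  (0-jn J1 has e-setter on 0)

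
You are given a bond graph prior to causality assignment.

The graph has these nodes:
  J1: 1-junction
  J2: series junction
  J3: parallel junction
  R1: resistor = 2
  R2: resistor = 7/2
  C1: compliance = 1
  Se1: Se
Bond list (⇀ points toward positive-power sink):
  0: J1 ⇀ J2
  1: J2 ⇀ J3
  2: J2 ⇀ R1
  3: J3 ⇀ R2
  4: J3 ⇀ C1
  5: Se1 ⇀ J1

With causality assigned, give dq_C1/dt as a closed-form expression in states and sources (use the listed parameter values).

dq_C1/dt = E_Se1/2 - 11*q_C1/14

bond 5 stroke→J1  (Se1 (Se) sets effort on bond)
bond 0 stroke→J2  (J1 needs exactly one f-in)
bond 4 stroke→J3  (C1 outputs effort q/C1)
bond 1 stroke→J2  (0-jn J3 has e-setter on 4)
bond 3 stroke→R2  (0-jn J3 has e-setter on 4)
bond 2 stroke→R1  (J2: last free bond brings flow in)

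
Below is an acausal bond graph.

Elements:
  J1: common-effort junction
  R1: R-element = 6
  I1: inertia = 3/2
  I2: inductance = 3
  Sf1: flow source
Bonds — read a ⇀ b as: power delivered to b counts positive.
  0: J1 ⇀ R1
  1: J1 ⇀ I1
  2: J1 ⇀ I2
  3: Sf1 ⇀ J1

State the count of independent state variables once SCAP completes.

2  (I1, I2 all integral)

bond 3 →Sf1  (source Sf1 imposes f)
bond 1 →I1  (I1 outputs flow p/I1)
bond 2 →I2  (I2: I, integral causality)
bond 0 →J1  (J1: last free bond brings effort in)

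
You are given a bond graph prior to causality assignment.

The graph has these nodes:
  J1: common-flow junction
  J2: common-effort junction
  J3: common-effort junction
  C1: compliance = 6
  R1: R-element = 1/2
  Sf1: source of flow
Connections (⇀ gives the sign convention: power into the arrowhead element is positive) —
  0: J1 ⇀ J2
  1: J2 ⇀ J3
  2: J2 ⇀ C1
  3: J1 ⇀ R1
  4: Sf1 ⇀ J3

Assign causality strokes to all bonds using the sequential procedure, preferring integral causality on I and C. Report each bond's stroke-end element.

b0 →J1
b1 →J3
b2 →J2
b3 →R1
b4 →Sf1

β4 stroke at Sf1  (Sf1 (Sf) sets flow on bond)
β1 stroke at J3  (only one effort-in slot at J3)
β2 stroke at J2  (C1 outputs effort q/C1)
β0 stroke at J1  (J2 effort already set via bond 2)
β3 stroke at R1  (closing 1-jn rule on J1)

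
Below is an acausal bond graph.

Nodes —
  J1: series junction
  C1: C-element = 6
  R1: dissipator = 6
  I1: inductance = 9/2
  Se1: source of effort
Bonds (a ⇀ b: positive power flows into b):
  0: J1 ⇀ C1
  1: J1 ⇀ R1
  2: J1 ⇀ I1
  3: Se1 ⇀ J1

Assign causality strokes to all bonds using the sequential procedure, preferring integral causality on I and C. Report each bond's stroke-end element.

β3 →J1  (Se1 (Se) sets effort on bond)
β0 →J1  (prefer integral on C1)
β2 →I1  (I1 outputs flow p/I1)
β1 →J1  (common-f at J1 fixed by 2)

β0 stroke→J1
β1 stroke→J1
β2 stroke→I1
β3 stroke→J1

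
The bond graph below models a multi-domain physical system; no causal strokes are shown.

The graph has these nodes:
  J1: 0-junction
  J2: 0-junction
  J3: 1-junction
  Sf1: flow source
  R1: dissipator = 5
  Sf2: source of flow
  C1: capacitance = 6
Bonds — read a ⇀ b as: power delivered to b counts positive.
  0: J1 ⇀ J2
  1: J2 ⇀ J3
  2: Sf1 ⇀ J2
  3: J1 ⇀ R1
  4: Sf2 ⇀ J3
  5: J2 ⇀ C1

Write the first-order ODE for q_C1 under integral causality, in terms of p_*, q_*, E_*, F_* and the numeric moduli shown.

bond 2 →Sf1  (Sf1 fixes flow; stroke at Sf1)
bond 4 →Sf2  (Sf2 (Sf) sets flow on bond)
bond 1 →J3  (common-f at J3 fixed by 4)
bond 5 →J2  (prefer integral on C1)
bond 0 →J1  (0-jn J2 has e-setter on 5)
bond 3 →R1  (0-jn J1 has e-setter on 0)

dq_C1/dt = F_Sf1 - F_Sf2 - q_C1/30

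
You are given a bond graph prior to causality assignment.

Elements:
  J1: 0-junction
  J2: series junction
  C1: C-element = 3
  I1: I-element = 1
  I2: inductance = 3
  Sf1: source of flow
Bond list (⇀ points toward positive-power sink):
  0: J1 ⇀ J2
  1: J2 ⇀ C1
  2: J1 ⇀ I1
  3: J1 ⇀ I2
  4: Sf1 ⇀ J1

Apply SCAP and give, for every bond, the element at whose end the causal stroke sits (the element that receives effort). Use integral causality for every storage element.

#4 stroke at Sf1  (Sf1 fixes flow; stroke at Sf1)
#1 stroke at J2  (C1: C, integral causality)
#0 stroke at J1  (J2: last free bond brings flow in)
#2 stroke at I1  (0-jn J1 has e-setter on 0)
#3 stroke at I2  (common-e at J1 fixed by 0)

#0 |J1
#1 |J2
#2 |I1
#3 |I2
#4 |Sf1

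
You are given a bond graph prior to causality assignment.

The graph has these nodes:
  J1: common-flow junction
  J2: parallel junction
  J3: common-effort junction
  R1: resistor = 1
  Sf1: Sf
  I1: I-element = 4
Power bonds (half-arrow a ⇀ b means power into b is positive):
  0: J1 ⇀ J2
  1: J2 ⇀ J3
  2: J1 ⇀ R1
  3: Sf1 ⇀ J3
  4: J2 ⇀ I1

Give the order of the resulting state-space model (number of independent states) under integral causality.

1  (I1 all integral)

b3 →Sf1  (Sf1: flow source, stroke at near end)
b1 →J3  (J3: last free bond brings effort in)
b4 →I1  (I1 integral (f out))
b0 →J2  (closing 0-jn rule on J2)
b2 →J1  (J1: bond 0 brought flow, rest push out)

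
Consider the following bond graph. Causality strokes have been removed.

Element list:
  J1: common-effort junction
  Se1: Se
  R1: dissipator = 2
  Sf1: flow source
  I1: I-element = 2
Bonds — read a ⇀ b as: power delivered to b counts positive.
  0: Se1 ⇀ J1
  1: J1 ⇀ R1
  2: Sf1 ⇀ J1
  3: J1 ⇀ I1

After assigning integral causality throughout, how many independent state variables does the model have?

1  (I1 all integral)

#0 stroke→J1  (Se1: effort source, stroke at far end)
#2 stroke→Sf1  (Sf1 (Sf) sets flow on bond)
#1 stroke→R1  (J1: bond 0 brought effort, rest push out)
#3 stroke→I1  (common-e at J1 fixed by 0)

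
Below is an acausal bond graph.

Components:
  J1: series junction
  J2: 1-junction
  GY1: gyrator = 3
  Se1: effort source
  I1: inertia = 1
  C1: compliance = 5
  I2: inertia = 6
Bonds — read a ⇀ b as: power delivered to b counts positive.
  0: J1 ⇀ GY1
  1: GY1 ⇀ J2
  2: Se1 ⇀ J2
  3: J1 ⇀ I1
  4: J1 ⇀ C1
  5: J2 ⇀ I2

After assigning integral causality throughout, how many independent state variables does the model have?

β2 stroke at J2  (Se1 (Se) sets effort on bond)
β3 stroke at I1  (I1 integral (f out))
β0 stroke at J1  (common-f at J1 fixed by 3)
β4 stroke at J1  (J1 flow already set via bond 3)
β1 stroke at J2  (GY1: gyrator matches bond 0)
β5 stroke at I2  (closing 1-jn rule on J2)

3  (C1, I1, I2 all integral)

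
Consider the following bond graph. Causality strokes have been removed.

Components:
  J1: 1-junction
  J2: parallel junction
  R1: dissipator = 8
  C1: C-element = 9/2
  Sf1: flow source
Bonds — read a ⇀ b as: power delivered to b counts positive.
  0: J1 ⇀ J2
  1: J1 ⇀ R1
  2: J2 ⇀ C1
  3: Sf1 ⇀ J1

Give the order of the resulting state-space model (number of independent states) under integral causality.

1  (C1 all integral)

β3 stroke→Sf1  (Sf1 fixes flow; stroke at Sf1)
β0 stroke→J1  (J1: bond 3 brought flow, rest push out)
β1 stroke→J1  (common-f at J1 fixed by 3)
β2 stroke→J2  (J2: last free bond brings effort in)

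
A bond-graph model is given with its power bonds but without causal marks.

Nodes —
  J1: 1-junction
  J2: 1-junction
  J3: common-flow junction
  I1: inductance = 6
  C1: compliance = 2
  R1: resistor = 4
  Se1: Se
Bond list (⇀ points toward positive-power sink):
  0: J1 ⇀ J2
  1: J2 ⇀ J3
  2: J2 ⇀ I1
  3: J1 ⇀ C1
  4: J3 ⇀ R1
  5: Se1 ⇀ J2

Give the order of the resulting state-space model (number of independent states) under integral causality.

2  (C1, I1 all integral)

b5 |J2  (Se1 fixes effort; stroke away)
b2 |I1  (prefer integral on I1)
b0 |J2  (J2: bond 2 brought flow, rest push out)
b1 |J2  (J2 flow already set via bond 2)
b4 |J3  (common-f at J3 fixed by 1)
b3 |J1  (1-jn J1 has f-setter on 0)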